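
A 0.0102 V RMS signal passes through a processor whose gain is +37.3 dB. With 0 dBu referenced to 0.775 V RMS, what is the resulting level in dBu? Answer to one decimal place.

Input level: 20·log₁₀(0.0102/0.775) = -37.61 dBu.
Output: -37.61 + 37.3 = -0.3 dBu.

-0.3 dBu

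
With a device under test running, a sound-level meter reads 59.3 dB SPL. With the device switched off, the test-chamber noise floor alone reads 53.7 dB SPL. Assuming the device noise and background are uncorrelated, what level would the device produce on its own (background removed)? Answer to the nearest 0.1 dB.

Remove the background by subtracting linear intensities:
L_src = 10·log₁₀(10^(59.3/10) − 10^(53.7/10)) = 10·log₁₀(616700) = 57.9 dB SPL.

57.9 dB SPL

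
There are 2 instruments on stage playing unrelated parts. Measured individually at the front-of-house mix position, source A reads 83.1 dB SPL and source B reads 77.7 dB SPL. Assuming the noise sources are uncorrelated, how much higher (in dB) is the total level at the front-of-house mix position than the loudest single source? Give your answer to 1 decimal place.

Incoherent sources sum as intensities:
L_total = 10·log₁₀(10^(83.1/10) + 10^(77.7/10)) = 84.20 dB SPL.
Excess over the loudest (83.1 dB): 84.20 − 83.1 = 1.1 dB.

1.1 dB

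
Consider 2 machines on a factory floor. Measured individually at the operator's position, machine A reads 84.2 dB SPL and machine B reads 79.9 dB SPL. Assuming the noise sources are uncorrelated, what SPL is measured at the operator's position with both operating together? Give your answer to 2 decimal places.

85.57 dB SPL

Incoherent sources sum as intensities:
L_total = 10·log₁₀(10^(84.2/10) + 10^(79.9/10)) = 10·log₁₀(360800000) = 85.57 dB SPL.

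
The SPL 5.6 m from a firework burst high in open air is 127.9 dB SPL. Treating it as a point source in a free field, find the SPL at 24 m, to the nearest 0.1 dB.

For a point source in a free field, ΔL = −20·log₁₀(d₂/d₁).
ΔL = −20·log₁₀(24/5.6) = -12.64 dB, so L₂ = 127.9 + (-12.64) = 115.3 dB SPL.

115.3 dB SPL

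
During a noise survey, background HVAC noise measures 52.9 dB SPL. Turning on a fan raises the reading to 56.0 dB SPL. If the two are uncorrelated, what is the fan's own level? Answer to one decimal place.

53.1 dB SPL

Background correction is a power subtraction:
L_src = 10·log₁₀(10^(56.0/10) − 10^(52.9/10)) = 10·log₁₀(203100) = 53.1 dB SPL.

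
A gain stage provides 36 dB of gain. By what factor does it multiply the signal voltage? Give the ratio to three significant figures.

63.1

Voltage ratio = 10^(dB/20).
10^(36/20) = 10^(1.800) = 63.1.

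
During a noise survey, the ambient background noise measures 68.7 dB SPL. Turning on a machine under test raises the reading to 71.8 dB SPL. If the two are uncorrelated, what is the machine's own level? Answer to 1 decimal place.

68.9 dB SPL

Subtract intensities: L_src = 10·log₁₀(10^(L_total/10) − 10^(L_bg/10)).
L_src = 10·log₁₀(10^(71.8/10) − 10^(68.7/10)) = 10·log₁₀(7723000) = 68.9 dB SPL.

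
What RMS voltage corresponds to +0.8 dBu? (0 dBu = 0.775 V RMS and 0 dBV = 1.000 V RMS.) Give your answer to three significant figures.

V = 0.775 V × 10^(+0.8/20).
= 0.775 × 1.096 = 0.850 V.

0.850 V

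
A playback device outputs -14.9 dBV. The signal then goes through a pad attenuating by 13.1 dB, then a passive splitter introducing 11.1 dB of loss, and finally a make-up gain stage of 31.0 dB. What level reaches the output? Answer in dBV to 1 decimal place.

In dB, series stages simply add:
-14.9 − 13.1 − 11.1 + 31.0 = -8.1 dBV.

-8.1 dBV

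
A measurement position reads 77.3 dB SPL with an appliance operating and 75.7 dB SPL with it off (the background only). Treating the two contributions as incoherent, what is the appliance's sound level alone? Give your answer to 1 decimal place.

Remove the background by subtracting linear intensities:
L_src = 10·log₁₀(10^(77.3/10) − 10^(75.7/10)) = 10·log₁₀(16550000) = 72.2 dB SPL.

72.2 dB SPL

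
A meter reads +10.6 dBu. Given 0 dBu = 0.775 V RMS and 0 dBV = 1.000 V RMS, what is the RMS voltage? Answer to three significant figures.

V = 0.775 V × 10^(+10.6/20).
= 0.775 × 3.388 = 2.63 V.

2.63 V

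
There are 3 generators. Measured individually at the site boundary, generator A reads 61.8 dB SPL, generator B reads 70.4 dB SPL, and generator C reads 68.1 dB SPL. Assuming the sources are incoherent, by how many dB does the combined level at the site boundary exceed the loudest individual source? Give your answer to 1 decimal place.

Uncorrelated sources add in intensity (power), not in dB.
L_total = 10·log₁₀(10^(61.8/10) + 10^(70.4/10) + 10^(68.1/10)) = 72.77 dB SPL.
Excess over the loudest (70.4 dB): 72.77 − 70.4 = 2.4 dB.

2.4 dB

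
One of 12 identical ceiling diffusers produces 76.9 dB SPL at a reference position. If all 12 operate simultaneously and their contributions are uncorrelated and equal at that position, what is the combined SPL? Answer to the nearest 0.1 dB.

87.7 dB SPL

12 equal incoherent sources raise the level by 10·log₁₀(12) = 10.79 dB.
L_total = 76.9 + 10.79 = 87.7 dB SPL.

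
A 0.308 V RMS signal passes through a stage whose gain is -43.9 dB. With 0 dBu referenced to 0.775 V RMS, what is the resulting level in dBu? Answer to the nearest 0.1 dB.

Input level: 20·log₁₀(0.308/0.775) = -8.02 dBu.
Output: -8.02 − 43.9 = -51.9 dBu.

-51.9 dBu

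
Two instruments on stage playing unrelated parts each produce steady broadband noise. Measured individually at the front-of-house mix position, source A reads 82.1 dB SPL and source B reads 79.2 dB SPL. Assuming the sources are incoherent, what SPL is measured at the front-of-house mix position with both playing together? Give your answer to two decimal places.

Uncorrelated sources add in intensity (power), not in dB.
L_total = 10·log₁₀(10^(82.1/10) + 10^(79.2/10)) = 10·log₁₀(245400000) = 83.90 dB SPL.

83.90 dB SPL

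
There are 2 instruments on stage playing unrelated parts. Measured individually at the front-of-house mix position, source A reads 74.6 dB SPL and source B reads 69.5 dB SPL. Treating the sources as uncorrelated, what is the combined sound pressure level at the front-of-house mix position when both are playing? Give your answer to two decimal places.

Add the sources as powers (linear), then convert back to dB:
L_total = 10·log₁₀(10^(74.6/10) + 10^(69.5/10)) = 10·log₁₀(37750000) = 75.77 dB SPL.

75.77 dB SPL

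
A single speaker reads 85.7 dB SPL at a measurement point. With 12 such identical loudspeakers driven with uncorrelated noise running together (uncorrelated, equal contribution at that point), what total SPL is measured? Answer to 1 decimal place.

96.5 dB SPL

12 equal incoherent sources raise the level by 10·log₁₀(12) = 10.79 dB.
L_total = 85.7 + 10.79 = 96.5 dB SPL.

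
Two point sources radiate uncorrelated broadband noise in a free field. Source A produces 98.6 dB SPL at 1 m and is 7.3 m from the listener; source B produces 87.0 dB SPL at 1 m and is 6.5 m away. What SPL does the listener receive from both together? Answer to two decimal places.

81.70 dB SPL

At the listener: L_A = 98.6 − 20·log₁₀(7.3) = 81.334 dB; L_B = 87.0 − 20·log₁₀(6.5) = 70.742 dB.
Combined: 10·log₁₀(10^(81.334/10)+10^(70.742/10)) = 81.70 dB SPL.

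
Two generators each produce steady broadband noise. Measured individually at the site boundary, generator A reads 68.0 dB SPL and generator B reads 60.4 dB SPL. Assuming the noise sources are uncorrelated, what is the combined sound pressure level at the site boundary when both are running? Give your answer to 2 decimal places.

68.70 dB SPL

Incoherent sources sum as intensities:
L_total = 10·log₁₀(10^(68.0/10) + 10^(60.4/10)) = 10·log₁₀(7406000) = 68.70 dB SPL.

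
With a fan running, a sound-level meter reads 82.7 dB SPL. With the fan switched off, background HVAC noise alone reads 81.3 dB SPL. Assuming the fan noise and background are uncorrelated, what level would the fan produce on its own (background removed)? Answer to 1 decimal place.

Remove the background by subtracting linear intensities:
L_src = 10·log₁₀(10^(82.7/10) − 10^(81.3/10)) = 10·log₁₀(51310000) = 77.1 dB SPL.

77.1 dB SPL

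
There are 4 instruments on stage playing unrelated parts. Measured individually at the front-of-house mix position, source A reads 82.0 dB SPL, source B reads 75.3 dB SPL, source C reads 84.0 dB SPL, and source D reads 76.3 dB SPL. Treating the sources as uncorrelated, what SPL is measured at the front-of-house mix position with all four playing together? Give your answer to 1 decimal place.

86.9 dB SPL

Incoherent sources sum as intensities:
L_total = 10·log₁₀(10^(82.0/10) + 10^(75.3/10) + 10^(84.0/10) + 10^(76.3/10)) = 10·log₁₀(486200000) = 86.9 dB SPL.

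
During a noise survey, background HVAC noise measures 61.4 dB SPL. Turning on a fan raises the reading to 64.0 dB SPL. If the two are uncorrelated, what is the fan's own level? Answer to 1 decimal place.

60.5 dB SPL

Background correction is a power subtraction:
L_src = 10·log₁₀(10^(64.0/10) − 10^(61.4/10)) = 10·log₁₀(1132000) = 60.5 dB SPL.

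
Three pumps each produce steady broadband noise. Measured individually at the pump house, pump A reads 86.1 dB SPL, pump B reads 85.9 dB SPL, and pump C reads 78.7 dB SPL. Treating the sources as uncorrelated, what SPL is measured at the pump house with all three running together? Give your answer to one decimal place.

Add the sources as powers (linear), then convert back to dB:
L_total = 10·log₁₀(10^(86.1/10) + 10^(85.9/10) + 10^(78.7/10)) = 10·log₁₀(870600000) = 89.4 dB SPL.

89.4 dB SPL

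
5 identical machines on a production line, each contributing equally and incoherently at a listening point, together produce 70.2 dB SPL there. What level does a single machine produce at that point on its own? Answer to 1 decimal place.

63.2 dB SPL

5 equal incoherent sources add 10·log₁₀(5) = 6.99 dB over one source.
L_one = 70.2 − 6.99 = 63.2 dB SPL.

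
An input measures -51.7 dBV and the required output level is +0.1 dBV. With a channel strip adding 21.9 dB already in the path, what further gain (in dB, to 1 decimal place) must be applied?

29.9 dB

The required make-up gain is the shortfall in the dB sum.
G = +0.1 − (-51.7) − 21.9 = 29.9 dB.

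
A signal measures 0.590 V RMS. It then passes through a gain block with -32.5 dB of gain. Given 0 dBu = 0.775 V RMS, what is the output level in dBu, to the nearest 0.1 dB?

Input level: 20·log₁₀(0.590/0.775) = -2.37 dBu.
Output: -2.37 − 32.5 = -34.9 dBu.

-34.9 dBu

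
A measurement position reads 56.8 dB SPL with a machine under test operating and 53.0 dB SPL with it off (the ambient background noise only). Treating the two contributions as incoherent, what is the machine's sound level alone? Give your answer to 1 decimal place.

54.5 dB SPL

Remove the background by subtracting linear intensities:
L_src = 10·log₁₀(10^(56.8/10) − 10^(53.0/10)) = 10·log₁₀(279100) = 54.5 dB SPL.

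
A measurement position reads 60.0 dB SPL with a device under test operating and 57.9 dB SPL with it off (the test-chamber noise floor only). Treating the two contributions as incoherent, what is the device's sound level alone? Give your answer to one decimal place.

Remove the background by subtracting linear intensities:
L_src = 10·log₁₀(10^(60.0/10) − 10^(57.9/10)) = 10·log₁₀(383400) = 55.8 dB SPL.

55.8 dB SPL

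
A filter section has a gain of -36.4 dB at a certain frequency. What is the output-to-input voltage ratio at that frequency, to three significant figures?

0.0151

Voltage ratio = 10^(dB/20).
10^(-36.4/20) = 10^(-1.820) = 0.0151.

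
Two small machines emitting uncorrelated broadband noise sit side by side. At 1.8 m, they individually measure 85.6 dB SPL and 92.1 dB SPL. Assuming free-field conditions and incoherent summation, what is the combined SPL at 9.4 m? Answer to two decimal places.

Combined at 1.8 m: 10·log₁₀(10^(85.6/10)+10^(92.1/10)) = 92.977 dB SPL.
Then apply −20·log₁₀(9.4/1.8) = -14.357 dB → 78.62 dB SPL.

78.62 dB SPL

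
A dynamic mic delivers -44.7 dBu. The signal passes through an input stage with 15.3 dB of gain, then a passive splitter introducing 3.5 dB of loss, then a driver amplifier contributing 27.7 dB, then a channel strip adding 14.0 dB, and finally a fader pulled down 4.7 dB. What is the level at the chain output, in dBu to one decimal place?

In dB, series stages simply add:
-44.7 + 15.3 − 3.5 + 27.7 + 14.0 − 4.7 = +4.1 dBu.

+4.1 dBu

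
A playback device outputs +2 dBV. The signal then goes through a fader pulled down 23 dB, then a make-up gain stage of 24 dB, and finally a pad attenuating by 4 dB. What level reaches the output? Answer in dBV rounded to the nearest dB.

Gain stages sum in dB:
+2 − 23 + 24 − 4 = -1 dBV.

-1 dBV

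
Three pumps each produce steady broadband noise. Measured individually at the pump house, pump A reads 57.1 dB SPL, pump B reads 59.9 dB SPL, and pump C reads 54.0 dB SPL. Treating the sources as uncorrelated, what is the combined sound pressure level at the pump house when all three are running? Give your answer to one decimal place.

Add the sources as powers (linear), then convert back to dB:
L_total = 10·log₁₀(10^(57.1/10) + 10^(59.9/10) + 10^(54.0/10)) = 10·log₁₀(1741000) = 62.4 dB SPL.

62.4 dB SPL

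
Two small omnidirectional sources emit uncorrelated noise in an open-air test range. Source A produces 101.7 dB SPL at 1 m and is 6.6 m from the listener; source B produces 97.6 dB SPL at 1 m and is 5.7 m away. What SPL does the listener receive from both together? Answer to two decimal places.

87.13 dB SPL

At the listener: L_A = 101.7 − 20·log₁₀(6.6) = 85.309 dB; L_B = 97.6 − 20·log₁₀(5.7) = 82.483 dB.
Combined: 10·log₁₀(10^(85.309/10)+10^(82.483/10)) = 87.13 dB SPL.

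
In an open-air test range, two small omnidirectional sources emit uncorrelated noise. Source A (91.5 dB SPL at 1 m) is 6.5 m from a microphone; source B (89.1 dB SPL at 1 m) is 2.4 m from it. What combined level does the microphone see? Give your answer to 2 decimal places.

82.42 dB SPL

At the listener: L_A = 91.5 − 20·log₁₀(6.5) = 75.242 dB; L_B = 89.1 − 20·log₁₀(2.4) = 81.496 dB.
Combined: 10·log₁₀(10^(75.242/10)+10^(81.496/10)) = 82.42 dB SPL.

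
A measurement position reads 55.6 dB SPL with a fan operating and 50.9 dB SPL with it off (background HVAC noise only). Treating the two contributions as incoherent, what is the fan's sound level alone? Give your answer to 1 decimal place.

Background correction is a power subtraction:
L_src = 10·log₁₀(10^(55.6/10) − 10^(50.9/10)) = 10·log₁₀(240100) = 53.8 dB SPL.

53.8 dB SPL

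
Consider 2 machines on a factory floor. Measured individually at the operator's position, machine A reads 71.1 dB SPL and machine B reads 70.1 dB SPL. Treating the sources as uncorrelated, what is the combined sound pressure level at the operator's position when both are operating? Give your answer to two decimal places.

Uncorrelated sources add in intensity (power), not in dB.
L_total = 10·log₁₀(10^(71.1/10) + 10^(70.1/10)) = 10·log₁₀(23120000) = 73.64 dB SPL.

73.64 dB SPL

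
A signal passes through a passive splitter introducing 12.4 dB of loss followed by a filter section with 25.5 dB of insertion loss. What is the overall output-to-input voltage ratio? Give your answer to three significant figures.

Net gain = (−12.4) + (−25.5) = -37.9 dB.
Voltage ratio = 10^(-37.9/20) = 0.0127.

0.0127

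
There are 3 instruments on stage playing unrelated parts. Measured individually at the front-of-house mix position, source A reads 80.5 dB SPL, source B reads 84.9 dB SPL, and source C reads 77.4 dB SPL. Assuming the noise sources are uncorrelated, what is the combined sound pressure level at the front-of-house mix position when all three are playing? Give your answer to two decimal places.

86.78 dB SPL

Add the sources as powers (linear), then convert back to dB:
L_total = 10·log₁₀(10^(80.5/10) + 10^(84.9/10) + 10^(77.4/10)) = 10·log₁₀(476200000) = 86.78 dB SPL.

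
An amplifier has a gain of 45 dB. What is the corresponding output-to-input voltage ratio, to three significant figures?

Voltage ratio = 10^(dB/20).
10^(45/20) = 10^(2.250) = 178.

178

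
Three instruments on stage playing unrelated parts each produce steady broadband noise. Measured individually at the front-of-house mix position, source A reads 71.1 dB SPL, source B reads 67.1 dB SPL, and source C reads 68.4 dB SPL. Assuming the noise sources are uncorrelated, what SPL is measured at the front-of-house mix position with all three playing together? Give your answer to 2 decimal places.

73.97 dB SPL

Uncorrelated sources add in intensity (power), not in dB.
L_total = 10·log₁₀(10^(71.1/10) + 10^(67.1/10) + 10^(68.4/10)) = 10·log₁₀(24930000) = 73.97 dB SPL.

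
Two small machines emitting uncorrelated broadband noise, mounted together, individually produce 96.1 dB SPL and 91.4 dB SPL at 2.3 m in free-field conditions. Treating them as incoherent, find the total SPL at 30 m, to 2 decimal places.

Combined at 2.3 m: 10·log₁₀(10^(96.1/10)+10^(91.4/10)) = 97.367 dB SPL.
Then apply −20·log₁₀(30/2.3) = -22.308 dB → 75.06 dB SPL.

75.06 dB SPL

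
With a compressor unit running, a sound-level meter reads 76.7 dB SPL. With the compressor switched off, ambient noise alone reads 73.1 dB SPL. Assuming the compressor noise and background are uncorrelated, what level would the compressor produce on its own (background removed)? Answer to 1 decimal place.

Background correction is a power subtraction:
L_src = 10·log₁₀(10^(76.7/10) − 10^(73.1/10)) = 10·log₁₀(26360000) = 74.2 dB SPL.

74.2 dB SPL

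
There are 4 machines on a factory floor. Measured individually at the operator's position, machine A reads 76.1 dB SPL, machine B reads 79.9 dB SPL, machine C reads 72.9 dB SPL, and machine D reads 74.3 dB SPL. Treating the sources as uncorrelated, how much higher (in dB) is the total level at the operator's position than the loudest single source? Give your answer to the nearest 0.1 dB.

Uncorrelated sources add in intensity (power), not in dB.
L_total = 10·log₁₀(10^(76.1/10) + 10^(79.9/10) + 10^(72.9/10) + 10^(74.3/10)) = 82.67 dB SPL.
Excess over the loudest (79.9 dB): 82.67 − 79.9 = 2.8 dB.

2.8 dB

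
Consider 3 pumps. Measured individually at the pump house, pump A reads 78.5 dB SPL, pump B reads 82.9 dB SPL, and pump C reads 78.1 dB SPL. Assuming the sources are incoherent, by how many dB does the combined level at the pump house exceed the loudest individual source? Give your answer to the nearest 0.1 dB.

Incoherent sources sum as intensities:
L_total = 10·log₁₀(10^(78.5/10) + 10^(82.9/10) + 10^(78.1/10)) = 85.19 dB SPL.
Excess over the loudest (82.9 dB): 85.19 − 82.9 = 2.3 dB.

2.3 dB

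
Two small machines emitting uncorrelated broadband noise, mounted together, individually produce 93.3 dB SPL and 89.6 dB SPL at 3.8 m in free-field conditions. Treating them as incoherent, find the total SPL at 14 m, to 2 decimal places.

83.52 dB SPL

Combined at 3.8 m: 10·log₁₀(10^(93.3/10)+10^(89.6/10)) = 94.843 dB SPL.
Then apply −20·log₁₀(14/3.8) = -11.327 dB → 83.52 dB SPL.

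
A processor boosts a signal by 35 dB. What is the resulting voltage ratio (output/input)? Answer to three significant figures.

56.2

Voltage ratio = 10^(dB/20).
10^(35/20) = 10^(1.750) = 56.2.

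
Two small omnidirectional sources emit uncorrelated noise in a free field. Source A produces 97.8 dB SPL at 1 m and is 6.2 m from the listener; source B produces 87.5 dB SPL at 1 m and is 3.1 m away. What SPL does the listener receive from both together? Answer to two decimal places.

At the listener: L_A = 97.8 − 20·log₁₀(6.2) = 81.952 dB; L_B = 87.5 − 20·log₁₀(3.1) = 77.673 dB.
Combined: 10·log₁₀(10^(81.952/10)+10^(77.673/10)) = 83.33 dB SPL.

83.33 dB SPL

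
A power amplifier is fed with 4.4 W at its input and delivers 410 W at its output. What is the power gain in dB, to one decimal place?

For a power ratio, dB = 10·log₁₀(P₂/P₁).
10·log₁₀(410/4.4) = 10·log₁₀(93.18) = 19.7 dB.

19.7 dB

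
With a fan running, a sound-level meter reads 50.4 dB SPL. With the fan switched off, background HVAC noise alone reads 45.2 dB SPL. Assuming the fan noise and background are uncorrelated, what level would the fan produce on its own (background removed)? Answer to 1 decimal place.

Background correction is a power subtraction:
L_src = 10·log₁₀(10^(50.4/10) − 10^(45.2/10)) = 10·log₁₀(76530) = 48.8 dB SPL.

48.8 dB SPL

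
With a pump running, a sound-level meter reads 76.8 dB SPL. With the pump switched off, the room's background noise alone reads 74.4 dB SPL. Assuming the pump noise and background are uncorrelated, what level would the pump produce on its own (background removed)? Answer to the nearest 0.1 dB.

73.1 dB SPL

Background correction is a power subtraction:
L_src = 10·log₁₀(10^(76.8/10) − 10^(74.4/10)) = 10·log₁₀(20320000) = 73.1 dB SPL.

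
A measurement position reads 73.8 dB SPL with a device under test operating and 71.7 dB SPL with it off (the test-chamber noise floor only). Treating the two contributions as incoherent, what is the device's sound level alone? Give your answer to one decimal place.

Background correction is a power subtraction:
L_src = 10·log₁₀(10^(73.8/10) − 10^(71.7/10)) = 10·log₁₀(9197000) = 69.6 dB SPL.

69.6 dB SPL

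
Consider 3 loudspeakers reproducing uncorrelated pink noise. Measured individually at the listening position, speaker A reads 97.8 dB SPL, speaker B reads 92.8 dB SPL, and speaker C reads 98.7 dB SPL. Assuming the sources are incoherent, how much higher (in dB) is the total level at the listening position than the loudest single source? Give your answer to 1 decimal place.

3.2 dB

Incoherent sources sum as intensities:
L_total = 10·log₁₀(10^(97.8/10) + 10^(92.8/10) + 10^(98.7/10)) = 101.86 dB SPL.
Excess over the loudest (98.7 dB): 101.86 − 98.7 = 3.2 dB.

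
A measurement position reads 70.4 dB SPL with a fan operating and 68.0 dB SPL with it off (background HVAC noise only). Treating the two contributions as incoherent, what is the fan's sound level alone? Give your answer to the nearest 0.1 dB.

Subtract intensities: L_src = 10·log₁₀(10^(L_total/10) − 10^(L_bg/10)).
L_src = 10·log₁₀(10^(70.4/10) − 10^(68.0/10)) = 10·log₁₀(4655000) = 66.7 dB SPL.

66.7 dB SPL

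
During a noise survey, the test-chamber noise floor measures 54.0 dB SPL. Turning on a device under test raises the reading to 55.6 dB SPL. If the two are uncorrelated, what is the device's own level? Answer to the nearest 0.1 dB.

50.5 dB SPL

Subtract intensities: L_src = 10·log₁₀(10^(L_total/10) − 10^(L_bg/10)).
L_src = 10·log₁₀(10^(55.6/10) − 10^(54.0/10)) = 10·log₁₀(111900) = 50.5 dB SPL.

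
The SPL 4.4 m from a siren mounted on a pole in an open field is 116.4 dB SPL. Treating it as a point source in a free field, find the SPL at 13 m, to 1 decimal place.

Free-field point source: level drops by 20·log₁₀ of the distance ratio.
ΔL = −20·log₁₀(13/4.4) = -9.41 dB, so L₂ = 116.4 + (-9.41) = 107.0 dB SPL.

107.0 dB SPL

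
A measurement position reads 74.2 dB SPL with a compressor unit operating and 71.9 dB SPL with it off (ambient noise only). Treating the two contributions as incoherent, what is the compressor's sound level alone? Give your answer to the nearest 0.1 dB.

Remove the background by subtracting linear intensities:
L_src = 10·log₁₀(10^(74.2/10) − 10^(71.9/10)) = 10·log₁₀(10810000) = 70.3 dB SPL.

70.3 dB SPL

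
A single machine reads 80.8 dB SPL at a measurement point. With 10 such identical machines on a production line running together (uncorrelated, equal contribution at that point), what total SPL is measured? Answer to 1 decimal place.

10 equal incoherent sources raise the level by 10·log₁₀(10) = 10.00 dB.
L_total = 80.8 + 10.00 = 90.8 dB SPL.

90.8 dB SPL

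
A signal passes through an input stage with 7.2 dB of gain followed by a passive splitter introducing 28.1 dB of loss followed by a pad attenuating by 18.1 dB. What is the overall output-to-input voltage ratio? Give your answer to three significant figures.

0.0112

Net gain = 7.2 + (−28.1) + (−18.1) = -39.0 dB.
Voltage ratio = 10^(-39.0/20) = 0.0112.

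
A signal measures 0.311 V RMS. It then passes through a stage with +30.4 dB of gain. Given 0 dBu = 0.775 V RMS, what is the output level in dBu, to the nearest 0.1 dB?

Input level: 20·log₁₀(0.311/0.775) = -7.93 dBu.
Output: -7.93 + 30.4 = +22.5 dBu.

+22.5 dBu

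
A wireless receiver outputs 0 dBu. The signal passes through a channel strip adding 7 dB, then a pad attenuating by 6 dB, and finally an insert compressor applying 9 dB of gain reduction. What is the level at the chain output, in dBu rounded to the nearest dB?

Gain stages sum in dB:
0 + 7 − 6 − 9 = -8 dBu.

-8 dBu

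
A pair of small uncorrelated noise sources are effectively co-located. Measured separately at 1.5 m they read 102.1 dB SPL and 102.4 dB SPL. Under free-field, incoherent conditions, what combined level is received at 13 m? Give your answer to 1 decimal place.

Combined at 1.5 m: 10·log₁₀(10^(102.1/10)+10^(102.4/10)) = 105.26 dB SPL.
Then apply −20·log₁₀(13/1.5) = -18.76 dB → 86.5 dB SPL.

86.5 dB SPL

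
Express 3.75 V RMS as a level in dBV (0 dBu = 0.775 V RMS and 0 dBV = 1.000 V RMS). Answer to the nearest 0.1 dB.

dBV = 20·log₁₀(V / 1.000 V).
20·log₁₀(3.75/1.000) = +11.5 dBV.

+11.5 dBV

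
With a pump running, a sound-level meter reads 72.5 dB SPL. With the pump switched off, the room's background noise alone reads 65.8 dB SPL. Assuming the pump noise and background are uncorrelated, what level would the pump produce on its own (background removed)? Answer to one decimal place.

71.5 dB SPL

Subtract intensities: L_src = 10·log₁₀(10^(L_total/10) − 10^(L_bg/10)).
L_src = 10·log₁₀(10^(72.5/10) − 10^(65.8/10)) = 10·log₁₀(13980000) = 71.5 dB SPL.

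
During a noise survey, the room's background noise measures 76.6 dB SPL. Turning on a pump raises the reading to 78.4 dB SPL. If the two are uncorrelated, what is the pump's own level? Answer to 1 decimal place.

73.7 dB SPL

Background correction is a power subtraction:
L_src = 10·log₁₀(10^(78.4/10) − 10^(76.6/10)) = 10·log₁₀(23470000) = 73.7 dB SPL.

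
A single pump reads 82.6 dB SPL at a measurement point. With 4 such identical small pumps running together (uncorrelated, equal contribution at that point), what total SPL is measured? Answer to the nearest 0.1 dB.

4 equal incoherent sources raise the level by 10·log₁₀(4) = 6.02 dB.
L_total = 82.6 + 6.02 = 88.6 dB SPL.

88.6 dB SPL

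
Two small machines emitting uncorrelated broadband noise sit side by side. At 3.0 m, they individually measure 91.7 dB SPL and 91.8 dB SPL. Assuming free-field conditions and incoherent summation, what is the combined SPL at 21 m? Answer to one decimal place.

77.9 dB SPL

Combined at 3.0 m: 10·log₁₀(10^(91.7/10)+10^(91.8/10)) = 94.76 dB SPL.
Then apply −20·log₁₀(21/3.0) = -16.90 dB → 77.9 dB SPL.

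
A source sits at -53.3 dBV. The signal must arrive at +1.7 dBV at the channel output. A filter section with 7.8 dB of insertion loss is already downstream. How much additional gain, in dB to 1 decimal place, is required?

The required make-up gain is the shortfall in the dB sum.
G = +1.7 − (-53.3) + 7.8 = 62.8 dB.

62.8 dB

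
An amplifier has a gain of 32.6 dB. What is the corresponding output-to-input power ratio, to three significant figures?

Power ratio = 10^(dB/10).
10^(32.6/10) = 10^(3.260) = 1820.

1820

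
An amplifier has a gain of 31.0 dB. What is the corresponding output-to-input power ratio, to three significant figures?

1260

Power ratio = 10^(dB/10).
10^(31.0/10) = 10^(3.100) = 1260.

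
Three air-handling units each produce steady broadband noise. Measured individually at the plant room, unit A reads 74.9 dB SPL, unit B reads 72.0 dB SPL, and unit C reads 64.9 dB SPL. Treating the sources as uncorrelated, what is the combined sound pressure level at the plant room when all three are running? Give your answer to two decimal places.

Uncorrelated sources add in intensity (power), not in dB.
L_total = 10·log₁₀(10^(74.9/10) + 10^(72.0/10) + 10^(64.9/10)) = 10·log₁₀(49840000) = 76.98 dB SPL.

76.98 dB SPL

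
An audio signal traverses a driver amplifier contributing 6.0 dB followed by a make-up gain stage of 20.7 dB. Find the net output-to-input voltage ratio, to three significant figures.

Net gain = 6.0 + 20.7 = 26.7 dB.
Voltage ratio = 10^(26.7/20) = 21.6.

21.6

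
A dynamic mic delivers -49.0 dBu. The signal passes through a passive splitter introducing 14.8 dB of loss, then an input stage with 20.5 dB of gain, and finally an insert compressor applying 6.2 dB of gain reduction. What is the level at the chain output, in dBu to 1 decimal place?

Cascaded gains and losses add directly in dB.
-49.0 − 14.8 + 20.5 − 6.2 = -49.5 dBu.

-49.5 dBu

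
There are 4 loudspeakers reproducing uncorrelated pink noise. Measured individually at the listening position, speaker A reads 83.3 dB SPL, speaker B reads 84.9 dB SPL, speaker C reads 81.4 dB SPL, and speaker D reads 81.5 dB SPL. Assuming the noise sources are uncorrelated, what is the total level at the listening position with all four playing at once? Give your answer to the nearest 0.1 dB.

89.0 dB SPL

Incoherent sources sum as intensities:
L_total = 10·log₁₀(10^(83.3/10) + 10^(84.9/10) + 10^(81.4/10) + 10^(81.5/10)) = 10·log₁₀(802100000) = 89.0 dB SPL.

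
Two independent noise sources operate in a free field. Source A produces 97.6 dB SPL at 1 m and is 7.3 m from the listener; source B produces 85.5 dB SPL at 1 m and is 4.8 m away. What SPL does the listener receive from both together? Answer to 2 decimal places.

At the listener: L_A = 97.6 − 20·log₁₀(7.3) = 80.334 dB; L_B = 85.5 − 20·log₁₀(4.8) = 71.875 dB.
Combined: 10·log₁₀(10^(80.334/10)+10^(71.875/10)) = 80.91 dB SPL.

80.91 dB SPL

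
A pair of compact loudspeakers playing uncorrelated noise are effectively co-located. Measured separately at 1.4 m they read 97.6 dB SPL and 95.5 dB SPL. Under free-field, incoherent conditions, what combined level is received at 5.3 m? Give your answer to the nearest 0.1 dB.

Combined at 1.4 m: 10·log₁₀(10^(97.6/10)+10^(95.5/10)) = 99.69 dB SPL.
Then apply −20·log₁₀(5.3/1.4) = -11.56 dB → 88.1 dB SPL.

88.1 dB SPL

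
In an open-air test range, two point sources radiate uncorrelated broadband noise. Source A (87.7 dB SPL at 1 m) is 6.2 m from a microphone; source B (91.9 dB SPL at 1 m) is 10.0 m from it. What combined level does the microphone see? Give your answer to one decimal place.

At the listener: L_A = 87.7 − 20·log₁₀(6.2) = 71.85 dB; L_B = 91.9 − 20·log₁₀(10.0) = 71.90 dB.
Combined: 10·log₁₀(10^(71.85/10)+10^(71.90/10)) = 74.9 dB SPL.

74.9 dB SPL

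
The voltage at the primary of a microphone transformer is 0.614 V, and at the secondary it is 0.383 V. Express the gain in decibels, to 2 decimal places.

-4.10 dB

Voltage is an amplitude quantity, so gain = 20·log₁₀(V_out/V_in).
20·log₁₀(0.383/0.614) = 20·log₁₀(0.6238) = -4.10 dB.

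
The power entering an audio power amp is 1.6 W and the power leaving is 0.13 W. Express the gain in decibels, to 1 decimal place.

-10.9 dB

Power ratio → dB uses the 10·log₁₀ form:
10·log₁₀(0.13/1.6) = 10·log₁₀(0.08125) = -10.9 dB.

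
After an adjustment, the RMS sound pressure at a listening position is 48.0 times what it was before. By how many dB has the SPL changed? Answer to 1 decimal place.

Sound pressure is an amplitude quantity: ΔL = 20·log₁₀(p₂/p₁).
20·log₁₀(48.0) = 33.6 dB.

33.6 dB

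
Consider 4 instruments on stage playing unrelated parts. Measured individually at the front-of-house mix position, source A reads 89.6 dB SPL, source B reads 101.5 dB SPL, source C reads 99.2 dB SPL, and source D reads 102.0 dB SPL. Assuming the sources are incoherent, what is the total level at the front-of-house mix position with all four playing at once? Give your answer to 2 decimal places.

105.93 dB SPL

Incoherent sources sum as intensities:
L_total = 10·log₁₀(10^(89.6/10) + 10^(101.5/10) + 10^(99.2/10) + 10^(102.0/10)) = 10·log₁₀(39204000000) = 105.93 dB SPL.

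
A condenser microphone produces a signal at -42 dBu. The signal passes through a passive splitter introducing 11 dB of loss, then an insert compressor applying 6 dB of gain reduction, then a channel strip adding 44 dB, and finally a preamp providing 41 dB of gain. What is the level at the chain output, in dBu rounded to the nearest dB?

+26 dBu

In dB, series stages simply add:
-42 − 11 − 6 + 44 + 41 = +26 dBu.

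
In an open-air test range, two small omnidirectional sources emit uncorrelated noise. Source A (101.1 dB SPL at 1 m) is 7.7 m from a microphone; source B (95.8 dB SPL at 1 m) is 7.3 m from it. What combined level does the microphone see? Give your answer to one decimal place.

At the listener: L_A = 101.1 − 20·log₁₀(7.7) = 83.37 dB; L_B = 95.8 − 20·log₁₀(7.3) = 78.53 dB.
Combined: 10·log₁₀(10^(83.37/10)+10^(78.53/10)) = 84.6 dB SPL.

84.6 dB SPL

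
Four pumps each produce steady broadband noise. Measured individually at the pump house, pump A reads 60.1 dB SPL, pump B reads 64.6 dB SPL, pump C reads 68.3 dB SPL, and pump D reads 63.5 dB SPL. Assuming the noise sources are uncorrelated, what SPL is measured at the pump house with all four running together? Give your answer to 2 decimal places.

Add the sources as powers (linear), then convert back to dB:
L_total = 10·log₁₀(10^(60.1/10) + 10^(64.6/10) + 10^(68.3/10) + 10^(63.5/10)) = 10·log₁₀(12910000) = 71.11 dB SPL.

71.11 dB SPL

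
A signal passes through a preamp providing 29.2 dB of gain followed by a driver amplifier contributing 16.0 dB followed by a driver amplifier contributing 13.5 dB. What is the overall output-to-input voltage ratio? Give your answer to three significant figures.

Net gain = 29.2 + 16.0 + 13.5 = 58.7 dB.
Voltage ratio = 10^(58.7/20) = 861.

861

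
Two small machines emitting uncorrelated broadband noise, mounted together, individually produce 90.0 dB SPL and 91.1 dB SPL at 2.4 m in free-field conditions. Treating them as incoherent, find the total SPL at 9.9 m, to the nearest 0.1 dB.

81.3 dB SPL

Combined at 2.4 m: 10·log₁₀(10^(90.0/10)+10^(91.1/10)) = 93.60 dB SPL.
Then apply −20·log₁₀(9.9/2.4) = -12.31 dB → 81.3 dB SPL.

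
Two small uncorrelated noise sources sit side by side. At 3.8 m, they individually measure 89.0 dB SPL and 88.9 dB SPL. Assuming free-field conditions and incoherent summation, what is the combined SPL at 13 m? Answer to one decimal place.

81.3 dB SPL

Combined at 3.8 m: 10·log₁₀(10^(89.0/10)+10^(88.9/10)) = 91.96 dB SPL.
Then apply −20·log₁₀(13/3.8) = -10.68 dB → 81.3 dB SPL.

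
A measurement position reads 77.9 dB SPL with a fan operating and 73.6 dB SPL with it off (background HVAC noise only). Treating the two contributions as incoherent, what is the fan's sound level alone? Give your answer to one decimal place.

Subtract intensities: L_src = 10·log₁₀(10^(L_total/10) − 10^(L_bg/10)).
L_src = 10·log₁₀(10^(77.9/10) − 10^(73.6/10)) = 10·log₁₀(38750000) = 75.9 dB SPL.

75.9 dB SPL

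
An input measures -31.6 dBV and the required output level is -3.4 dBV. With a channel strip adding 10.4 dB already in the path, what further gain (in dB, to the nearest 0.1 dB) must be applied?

17.8 dB

The required make-up gain is the shortfall in the dB sum.
G = -3.4 − (-31.6) − 10.4 = 17.8 dB.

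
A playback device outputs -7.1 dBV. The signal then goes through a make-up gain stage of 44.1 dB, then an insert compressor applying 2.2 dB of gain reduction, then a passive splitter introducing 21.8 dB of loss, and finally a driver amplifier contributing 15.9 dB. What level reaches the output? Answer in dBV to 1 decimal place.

+28.9 dBV

Cascaded gains and losses add directly in dB.
-7.1 + 44.1 − 2.2 − 21.8 + 15.9 = +28.9 dBV.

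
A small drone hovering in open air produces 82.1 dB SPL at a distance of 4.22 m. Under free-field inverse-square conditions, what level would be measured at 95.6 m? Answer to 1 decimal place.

Inverse-square spreading gives ΔL = −20·log₁₀(d₂/d₁).
ΔL = −20·log₁₀(95.6/4.22) = -27.10 dB, so L₂ = 82.1 + (-27.10) = 55.0 dB SPL.

55.0 dB SPL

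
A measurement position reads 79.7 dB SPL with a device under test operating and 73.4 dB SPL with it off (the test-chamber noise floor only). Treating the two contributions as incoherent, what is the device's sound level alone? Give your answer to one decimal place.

78.5 dB SPL

Remove the background by subtracting linear intensities:
L_src = 10·log₁₀(10^(79.7/10) − 10^(73.4/10)) = 10·log₁₀(71450000) = 78.5 dB SPL.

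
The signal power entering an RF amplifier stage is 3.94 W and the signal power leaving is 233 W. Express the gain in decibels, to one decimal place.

Power is a power quantity, so gain = 10·log₁₀(P_out/P_in).
10·log₁₀(233/3.94) = 10·log₁₀(59.14) = 17.7 dB.

17.7 dB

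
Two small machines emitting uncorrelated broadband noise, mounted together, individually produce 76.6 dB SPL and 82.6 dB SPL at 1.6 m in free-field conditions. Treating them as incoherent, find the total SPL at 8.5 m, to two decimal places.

Combined at 1.6 m: 10·log₁₀(10^(76.6/10)+10^(82.6/10)) = 83.573 dB SPL.
Then apply −20·log₁₀(8.5/1.6) = -14.506 dB → 69.07 dB SPL.

69.07 dB SPL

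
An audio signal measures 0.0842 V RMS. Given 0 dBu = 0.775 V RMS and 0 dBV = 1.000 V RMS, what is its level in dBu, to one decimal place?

dBu = 20·log₁₀(V / 0.775 V).
20·log₁₀(0.0842/0.775) = -19.3 dBu.

-19.3 dBu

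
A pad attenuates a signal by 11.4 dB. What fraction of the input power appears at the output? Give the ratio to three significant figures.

Power ratio = 10^(dB/10).
10^(-11.4/10) = 10^(-1.140) = 0.0724.

0.0724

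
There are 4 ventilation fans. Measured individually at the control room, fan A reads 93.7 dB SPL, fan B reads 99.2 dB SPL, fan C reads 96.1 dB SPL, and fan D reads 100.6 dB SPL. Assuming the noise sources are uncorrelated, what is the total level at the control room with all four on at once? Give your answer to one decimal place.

Incoherent sources sum as intensities:
L_total = 10·log₁₀(10^(93.7/10) + 10^(99.2/10) + 10^(96.1/10) + 10^(100.6/10)) = 10·log₁₀(26217000000) = 104.2 dB SPL.

104.2 dB SPL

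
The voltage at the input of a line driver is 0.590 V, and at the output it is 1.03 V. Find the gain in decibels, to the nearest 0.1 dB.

Voltage is an amplitude quantity, so gain = 20·log₁₀(V_out/V_in).
20·log₁₀(1.03/0.590) = 20·log₁₀(1.746) = 4.8 dB.

4.8 dB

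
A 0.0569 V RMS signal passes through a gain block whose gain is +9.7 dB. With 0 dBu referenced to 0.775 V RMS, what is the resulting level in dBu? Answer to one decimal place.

Input level: 20·log₁₀(0.0569/0.775) = -22.68 dBu.
Output: -22.68 + 9.7 = -13.0 dBu.

-13.0 dBu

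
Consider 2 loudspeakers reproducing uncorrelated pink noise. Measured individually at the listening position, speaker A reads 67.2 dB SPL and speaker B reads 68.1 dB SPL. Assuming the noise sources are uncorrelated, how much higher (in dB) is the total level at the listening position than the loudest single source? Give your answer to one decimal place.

Uncorrelated sources add in intensity (power), not in dB.
L_total = 10·log₁₀(10^(67.2/10) + 10^(68.1/10)) = 70.68 dB SPL.
Excess over the loudest (68.1 dB): 70.68 − 68.1 = 2.6 dB.

2.6 dB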